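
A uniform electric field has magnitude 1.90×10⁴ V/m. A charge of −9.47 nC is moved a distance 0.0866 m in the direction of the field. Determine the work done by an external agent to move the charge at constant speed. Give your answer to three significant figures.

The potential change for a displacement 0.0866 m in the direction of the field is ΔV = −Ed = -1650 V.
W_ext = qΔV = 1.56×10⁻⁵ J.

1.56×10⁻⁵ J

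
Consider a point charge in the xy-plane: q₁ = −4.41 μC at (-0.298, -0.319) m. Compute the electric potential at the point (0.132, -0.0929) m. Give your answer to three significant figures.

-8.16×10⁴ V

The total potential is the scalar sum of each charge's contribution, V = Σ kqᵢ/rᵢ.
Distances from the field point to each charge: r₁ = 0.486 m.
V = k[(-4.41×10⁻⁶)/(0.486)] = -8.16×10⁴ V.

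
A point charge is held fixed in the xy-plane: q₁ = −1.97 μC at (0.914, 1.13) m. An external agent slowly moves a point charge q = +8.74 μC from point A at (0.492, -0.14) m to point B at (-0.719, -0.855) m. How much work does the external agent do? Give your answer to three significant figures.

For quasistatic motion the external work equals the change in potential energy: W_ext = qΔV = q(V_B − V_A).
At A: distance to the source charge is 1.34 m; V_A = kq₁/r = -1.32×10⁴ V.
At B: distance to the source charge is 2.57 m; V_B = kq₁/r = -6890 V.
ΔV = V_B − V_A = 6340 V.
W_ext = qΔV = (8.74×10⁻⁶ C)(6340 V) = 0.0554 J.

0.0554 J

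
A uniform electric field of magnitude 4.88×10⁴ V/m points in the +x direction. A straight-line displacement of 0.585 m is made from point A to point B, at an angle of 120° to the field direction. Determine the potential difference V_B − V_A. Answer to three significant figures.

1.43×10⁴ V

Only the component of displacement along E changes the potential: ΔV = −E·d·cosθ.
ΔV = −(4.88×10⁴ V/m)(0.585 m)cos120° = 1.43×10⁴ V.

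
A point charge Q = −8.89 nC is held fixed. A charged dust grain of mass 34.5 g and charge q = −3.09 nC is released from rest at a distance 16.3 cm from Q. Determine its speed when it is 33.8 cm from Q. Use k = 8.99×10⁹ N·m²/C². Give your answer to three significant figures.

Only the electrostatic force acts, so mechanical energy is conserved: ½mv² = U₁ − U₂ = kQq(1/r₁ − 1/r₂).
U₁ − U₂ = (8.99×10⁹ N·m²/C²)(-8.89×10⁻⁹ C)(-3.09×10⁻⁹ C)(1/0.163 − 1/0.338) = 7.84×10⁻⁷ J.
v = √(2·7.84×10⁻⁷/0.0345) = 6.74×10⁻³ m/s.

6.74×10⁻³ m/s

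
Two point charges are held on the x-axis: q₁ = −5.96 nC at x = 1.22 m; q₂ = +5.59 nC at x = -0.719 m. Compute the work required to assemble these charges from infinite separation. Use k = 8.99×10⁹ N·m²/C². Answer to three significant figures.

The work to assemble the configuration equals its total potential energy, U = Σ kqᵢqⱼ/rᵢⱼ over all pairs.
Pair separations: r₁₂ = 1.94 m.
U = (-1.54×10⁻⁷) = -1.54×10⁻⁷ J.

-1.54×10⁻⁷ J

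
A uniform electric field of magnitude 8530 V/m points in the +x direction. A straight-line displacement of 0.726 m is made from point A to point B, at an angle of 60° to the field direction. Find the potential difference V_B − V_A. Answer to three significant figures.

Only the component of displacement along E changes the potential: ΔV = −E·d·cosθ.
ΔV = −(8530 V/m)(0.726 m)cos60° = -3100 V.

-3100 V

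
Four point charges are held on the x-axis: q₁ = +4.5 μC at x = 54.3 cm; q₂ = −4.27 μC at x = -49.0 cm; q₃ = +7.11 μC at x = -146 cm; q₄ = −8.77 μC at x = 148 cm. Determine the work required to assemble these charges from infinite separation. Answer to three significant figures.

The work to assemble the configuration equals its total potential energy, U = Σ kqᵢqⱼ/rᵢⱼ over all pairs.
Pair separations: r₁₂ = 1.03 m, r₁₃ = 2.00 m, r₁₄ = 0.937 m, r₂₃ = 0.970 m, r₂₄ = 1.97 m, r₃₄ = 2.94 m.
Summing all 6 pair terms gives U = -0.703 J.

-0.703 J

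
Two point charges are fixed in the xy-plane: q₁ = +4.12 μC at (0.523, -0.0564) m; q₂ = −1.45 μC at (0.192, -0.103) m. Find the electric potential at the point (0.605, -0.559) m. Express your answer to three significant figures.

The total potential is the scalar sum of each charge's contribution, V = Σ kqᵢ/rᵢ.
Distances from the field point to each charge: r₁ = 0.509 m, r₂ = 0.615 m.
V = k[(4.12×10⁻⁶)/(0.509) + (-1.45×10⁻⁶)/(0.615)] = 5.15×10⁴ V.

5.15×10⁴ V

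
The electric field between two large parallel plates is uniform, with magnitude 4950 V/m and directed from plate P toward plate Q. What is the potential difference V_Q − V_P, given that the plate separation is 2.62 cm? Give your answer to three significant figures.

In a uniform field, potential decreases in the direction of E: ΔV = −E·d for a displacement d parallel to E.
Going from P to Q is a displacement of 2.62 cm along the field, so V_Q − V_P = −Ed = -130 V.

-130 V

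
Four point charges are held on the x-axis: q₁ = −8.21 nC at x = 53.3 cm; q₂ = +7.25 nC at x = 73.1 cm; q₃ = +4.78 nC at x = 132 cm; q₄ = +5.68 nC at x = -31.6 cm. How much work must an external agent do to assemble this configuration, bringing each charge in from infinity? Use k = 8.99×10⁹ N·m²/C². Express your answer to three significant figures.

The work to assemble the configuration equals its total potential energy, U = Σ kqᵢqⱼ/rᵢⱼ over all pairs.
Pair separations: r₁₂ = 0.198 m, r₁₃ = 0.787 m, r₁₄ = 0.849 m, r₂₃ = 0.589 m, r₂₄ = 1.05 m, r₃₄ = 1.64 m.
Summing all 6 pair terms gives U = -2.61×10⁻⁶ J.

-2.61×10⁻⁶ J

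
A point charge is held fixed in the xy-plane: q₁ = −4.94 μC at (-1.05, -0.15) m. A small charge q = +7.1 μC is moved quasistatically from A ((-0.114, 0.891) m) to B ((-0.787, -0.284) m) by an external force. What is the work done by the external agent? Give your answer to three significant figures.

For quasistatic motion the external work equals the change in potential energy: W_ext = qΔV = q(V_B − V_A).
At A: distance to the source charge is 1.40 m; V_A = kq₁/r = -3.17×10⁴ V.
At B: distance to the source charge is 0.295 m; V_B = kq₁/r = -1.50×10⁵ V.
ΔV = V_B − V_A = -1.19×10⁵ V.
W_ext = qΔV = (7.10×10⁻⁶ C)(-1.19×10⁵ V) = -0.843 J.

-0.843 J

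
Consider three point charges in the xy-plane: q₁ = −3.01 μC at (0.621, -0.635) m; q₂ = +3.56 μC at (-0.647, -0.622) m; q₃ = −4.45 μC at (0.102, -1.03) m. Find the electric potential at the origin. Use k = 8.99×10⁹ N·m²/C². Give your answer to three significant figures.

-3.35×10⁴ V

Electric potential is a scalar, so the contributions from each charge add algebraically: V = Σ kqᵢ/rᵢ.
Distances from the field point to each charge: r₁ = 0.888 m, r₂ = 0.897 m, r₃ = 1.04 m.
V = k[(-3.01×10⁻⁶)/(0.888) + (3.56×10⁻⁶)/(0.897) + (-4.45×10⁻⁶)/(1.04)] = -3.35×10⁴ V.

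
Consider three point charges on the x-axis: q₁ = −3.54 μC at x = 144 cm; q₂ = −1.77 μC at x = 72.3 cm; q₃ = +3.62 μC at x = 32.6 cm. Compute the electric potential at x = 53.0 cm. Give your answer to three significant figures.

4.21×10⁴ V

The total potential is the scalar sum of each charge's contribution, V = Σ kqᵢ/rᵢ.
Distances from the field point to each charge: r₁ = 0.910 m, r₂ = 0.193 m, r₃ = 0.204 m.
V = k[(-3.54×10⁻⁶)/(0.910) + (-1.77×10⁻⁶)/(0.193) + (3.62×10⁻⁶)/(0.204)] = 4.21×10⁴ V.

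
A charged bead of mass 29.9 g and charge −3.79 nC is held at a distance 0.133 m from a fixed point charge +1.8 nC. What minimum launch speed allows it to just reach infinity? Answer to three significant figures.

5.55×10⁻³ m/s

To just escape, total mechanical energy must reach zero at infinity: ½mv²_min + U = 0, so ½mv²_min = −U = |kQq|/r.
|U| = |kQq|/r = (8.99×10⁹ N·m²/C²)(1.80×10⁻⁹)(3.79×10⁻⁹)/(0.133) = 4.61×10⁻⁷ J.
v_min = √(2|U|/m) = √(2·4.61×10⁻⁷/0.0299) = 5.55×10⁻³ m/s.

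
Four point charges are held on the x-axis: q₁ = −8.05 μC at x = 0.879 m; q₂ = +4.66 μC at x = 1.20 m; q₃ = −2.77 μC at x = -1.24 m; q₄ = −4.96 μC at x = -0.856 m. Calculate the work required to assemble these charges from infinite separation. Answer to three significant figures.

-0.576 J

The work to assemble the configuration equals its total potential energy, U = Σ kqᵢqⱼ/rᵢⱼ over all pairs.
Pair separations: r₁₂ = 0.321 m, r₁₃ = 2.12 m, r₁₄ = 1.73 m, r₂₃ = 2.44 m, r₂₄ = 2.06 m, r₃₄ = 0.384 m.
Summing all 6 pair terms gives U = -0.576 J.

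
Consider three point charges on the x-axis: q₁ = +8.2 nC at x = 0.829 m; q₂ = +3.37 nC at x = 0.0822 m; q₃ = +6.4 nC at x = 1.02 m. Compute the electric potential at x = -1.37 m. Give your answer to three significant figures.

Electric potential is a scalar, so the contributions from each charge add algebraically: V = Σ kqᵢ/rᵢ.
Distances from the field point to each charge: r₁ = 2.20 m, r₂ = 1.45 m, r₃ = 2.39 m.
V = k[(8.20×10⁻⁹)/(2.20) + (3.37×10⁻⁹)/(1.45) + (6.40×10⁻⁹)/(2.39)] = 78.5 V.

78.5 V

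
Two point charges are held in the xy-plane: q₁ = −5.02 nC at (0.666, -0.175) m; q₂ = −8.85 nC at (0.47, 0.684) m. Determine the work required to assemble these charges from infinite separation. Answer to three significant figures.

The work to assemble the configuration equals its total potential energy, U = Σ kqᵢqⱼ/rᵢⱼ over all pairs.
Pair separations: r₁₂ = 0.881 m.
U = (4.53×10⁻⁷) = 4.53×10⁻⁷ J.

4.53×10⁻⁷ J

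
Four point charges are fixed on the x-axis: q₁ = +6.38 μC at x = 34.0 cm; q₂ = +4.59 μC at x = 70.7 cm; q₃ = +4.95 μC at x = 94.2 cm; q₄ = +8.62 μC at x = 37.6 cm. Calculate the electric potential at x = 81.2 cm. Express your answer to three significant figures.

The total potential is the scalar sum of each charge's contribution, V = Σ kqᵢ/rᵢ.
Distances from the field point to each charge: r₁ = 0.472 m, r₂ = 0.105 m, r₃ = 0.130 m, r₄ = 0.436 m.
V = k[(6.38×10⁻⁶)/(0.472) + (4.59×10⁻⁶)/(0.105) + (4.95×10⁻⁶)/(0.130) + (8.62×10⁻⁶)/(0.436)] = 1.03×10⁶ V.

1.03×10⁶ V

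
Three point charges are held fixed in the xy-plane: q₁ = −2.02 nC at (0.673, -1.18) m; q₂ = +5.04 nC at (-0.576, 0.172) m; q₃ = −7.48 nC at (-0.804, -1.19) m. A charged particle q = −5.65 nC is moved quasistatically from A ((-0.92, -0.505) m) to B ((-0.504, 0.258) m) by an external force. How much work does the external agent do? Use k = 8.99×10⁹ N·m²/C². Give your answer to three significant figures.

-2.24×10⁻⁶ J

For quasistatic motion the external work equals the change in potential energy: W_ext = qΔV = q(V_B − V_A).
At A: distances to the source charges are 1.73 m, 0.759 m, 0.695 m; V_A = Σ kqᵢ/rᵢ = -47.6 V.
At B: distances to the source charges are 1.86 m, 0.112 m, 1.48 m; V_B = Σ kqᵢ/rᵢ = 349 V.
ΔV = V_B − V_A = 396 V.
W_ext = qΔV = (-5.65×10⁻⁹ C)(396 V) = -2.24×10⁻⁶ J.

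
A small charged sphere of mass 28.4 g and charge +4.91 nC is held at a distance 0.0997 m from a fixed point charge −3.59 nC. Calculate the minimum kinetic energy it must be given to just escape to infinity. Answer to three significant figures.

1.59×10⁻⁶ J

To just escape, total mechanical energy must reach zero at infinity: ½mv²_min + U = 0, so ½mv²_min = −U = |kQq|/r.
|U| = |kQq|/r = (8.99×10⁹ N·m²/C²)(3.59×10⁻⁹)(4.91×10⁻⁹)/(0.0997) = 1.59×10⁻⁶ J.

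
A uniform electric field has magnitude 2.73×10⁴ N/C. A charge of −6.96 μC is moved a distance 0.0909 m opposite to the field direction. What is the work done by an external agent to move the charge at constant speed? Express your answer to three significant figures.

-0.0173 J

The potential change for a displacement 0.0909 m opposite to the field direction is ΔV = +Ed = 2480 V.
W_ext = qΔV = -0.0173 J.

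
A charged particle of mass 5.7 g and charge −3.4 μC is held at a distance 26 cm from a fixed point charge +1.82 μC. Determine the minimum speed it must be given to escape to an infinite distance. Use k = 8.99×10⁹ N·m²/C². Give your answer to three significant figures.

8.66 m/s

To just escape, total mechanical energy must reach zero at infinity: ½mv²_min + U = 0, so ½mv²_min = −U = |kQq|/r.
|U| = |kQq|/r = (8.99×10⁹ N·m²/C²)(1.82×10⁻⁶)(3.40×10⁻⁶)/(0.260) = 0.214 J.
v_min = √(2|U|/m) = √(2·0.214/5.70×10⁻³) = 8.66 m/s.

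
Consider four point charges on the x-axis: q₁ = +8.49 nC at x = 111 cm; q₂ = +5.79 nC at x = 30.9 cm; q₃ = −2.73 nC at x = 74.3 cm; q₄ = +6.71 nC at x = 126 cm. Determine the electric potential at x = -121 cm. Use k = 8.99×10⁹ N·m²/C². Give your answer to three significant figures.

79.0 V

The total potential is the scalar sum of each charge's contribution, V = Σ kqᵢ/rᵢ.
Distances from the field point to each charge: r₁ = 2.32 m, r₂ = 1.52 m, r₃ = 1.95 m, r₄ = 2.47 m.
V = k[(8.49×10⁻⁹)/(2.32) + (5.79×10⁻⁹)/(1.52) + (-2.73×10⁻⁹)/(1.95) + (6.71×10⁻⁹)/(2.47)] = 79.0 V.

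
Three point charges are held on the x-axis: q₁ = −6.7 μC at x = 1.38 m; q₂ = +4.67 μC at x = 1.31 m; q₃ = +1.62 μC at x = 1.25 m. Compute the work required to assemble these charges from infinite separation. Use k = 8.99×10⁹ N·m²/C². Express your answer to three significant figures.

The assembly work is the sum of pairwise potential energies, U = Σ_{i<j} kqᵢqⱼ/rᵢⱼ.
Pair separations: r₁₂ = 0.0700 m, r₁₃ = 0.130 m, r₂₃ = 0.0600 m.
U = (-4.02) + (-0.751) + (1.13) = -3.64 J.

-3.64 J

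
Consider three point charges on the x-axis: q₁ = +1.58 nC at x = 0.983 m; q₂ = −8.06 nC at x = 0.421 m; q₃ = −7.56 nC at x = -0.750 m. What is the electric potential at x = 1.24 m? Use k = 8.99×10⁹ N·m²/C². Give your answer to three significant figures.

-67.4 V

The total potential is the scalar sum of each charge's contribution, V = Σ kqᵢ/rᵢ.
Distances from the field point to each charge: r₁ = 0.257 m, r₂ = 0.819 m, r₃ = 1.99 m.
V = k[(1.58×10⁻⁹)/(0.257) + (-8.06×10⁻⁹)/(0.819) + (-7.56×10⁻⁹)/(1.99)] = -67.4 V.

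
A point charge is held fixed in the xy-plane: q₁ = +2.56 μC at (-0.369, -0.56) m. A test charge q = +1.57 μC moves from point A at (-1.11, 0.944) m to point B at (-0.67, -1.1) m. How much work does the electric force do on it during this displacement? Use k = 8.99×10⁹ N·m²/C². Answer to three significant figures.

-0.0369 J

The work done by the electric force is W_field = −ΔU = −q(V_B − V_A) = q(V_A − V_B).
At A: distance to the source charge is 1.68 m; V_A = kq₁/r = 1.37×10⁴ V.
At B: distance to the source charge is 0.618 m; V_B = kq₁/r = 3.72×10⁴ V.
ΔV = V_B − V_A = 2.35×10⁴ V.
W_field = −qΔV = −(1.57×10⁻⁶ C)(2.35×10⁴ V) = -0.0369 J.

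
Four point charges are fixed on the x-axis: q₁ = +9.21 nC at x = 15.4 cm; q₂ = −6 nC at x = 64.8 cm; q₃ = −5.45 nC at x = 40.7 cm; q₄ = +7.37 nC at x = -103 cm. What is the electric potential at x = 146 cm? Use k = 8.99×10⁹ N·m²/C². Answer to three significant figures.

-23.0 V

The total potential is the scalar sum of each charge's contribution, V = Σ kqᵢ/rᵢ.
Distances from the field point to each charge: r₁ = 1.31 m, r₂ = 0.812 m, r₃ = 1.05 m, r₄ = 2.49 m.
V = k[(9.21×10⁻⁹)/(1.31) + (-6.00×10⁻⁹)/(0.812) + (-5.45×10⁻⁹)/(1.05) + (7.37×10⁻⁹)/(2.49)] = -23.0 V.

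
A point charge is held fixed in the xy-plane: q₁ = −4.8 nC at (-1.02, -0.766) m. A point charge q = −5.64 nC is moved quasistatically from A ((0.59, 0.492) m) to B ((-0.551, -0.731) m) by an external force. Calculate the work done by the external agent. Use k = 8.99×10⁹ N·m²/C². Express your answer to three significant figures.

3.98×10⁻⁷ J

For quasistatic motion the external work equals the change in potential energy: W_ext = qΔV = q(V_B − V_A).
At A: distance to the source charge is 2.04 m; V_A = kq₁/r = -21.1 V.
At B: distance to the source charge is 0.470 m; V_B = kq₁/r = -91.8 V.
ΔV = V_B − V_A = -70.6 V.
W_ext = qΔV = (-5.64×10⁻⁹ C)(-70.6 V) = 3.98×10⁻⁷ J.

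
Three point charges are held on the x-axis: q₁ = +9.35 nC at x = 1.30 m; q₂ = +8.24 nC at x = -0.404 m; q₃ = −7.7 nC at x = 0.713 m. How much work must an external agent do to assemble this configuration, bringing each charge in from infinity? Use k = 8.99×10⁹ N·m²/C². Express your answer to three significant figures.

The assembly work is the sum of pairwise potential energies, U = Σ_{i<j} kqᵢqⱼ/rᵢⱼ.
Pair separations: r₁₂ = 1.70 m, r₁₃ = 0.587 m, r₂₃ = 1.12 m.
U = (4.06×10⁻⁷) + (-1.10×10⁻⁶) + (-5.11×10⁻⁷) = -1.21×10⁻⁶ J.

-1.21×10⁻⁶ J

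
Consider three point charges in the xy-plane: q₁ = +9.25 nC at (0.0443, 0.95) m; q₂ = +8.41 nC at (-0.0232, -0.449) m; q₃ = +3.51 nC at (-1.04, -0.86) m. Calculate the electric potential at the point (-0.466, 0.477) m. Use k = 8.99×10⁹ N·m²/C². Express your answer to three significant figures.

215 V

Electric potential is a scalar, so the contributions from each charge add algebraically: V = Σ kqᵢ/rᵢ.
Distances from the field point to each charge: r₁ = 0.696 m, r₂ = 1.03 m, r₃ = 1.46 m.
V = k[(9.25×10⁻⁹)/(0.696) + (8.41×10⁻⁹)/(1.03) + (3.51×10⁻⁹)/(1.46)] = 215 V.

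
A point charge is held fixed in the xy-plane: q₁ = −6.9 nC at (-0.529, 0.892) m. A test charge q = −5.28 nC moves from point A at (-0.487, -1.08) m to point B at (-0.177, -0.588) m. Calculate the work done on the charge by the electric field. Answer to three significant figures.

-4.92×10⁻⁸ J

The work done by the electric force is W_field = −ΔU = −q(V_B − V_A) = q(V_A − V_B).
At A: distance to the source charge is 1.97 m; V_A = kq₁/r = -31.4 V.
At B: distance to the source charge is 1.52 m; V_B = kq₁/r = -40.8 V.
ΔV = V_B − V_A = -9.33 V.
W_field = −qΔV = −(-5.28×10⁻⁹ C)(-9.33 V) = -4.92×10⁻⁸ J.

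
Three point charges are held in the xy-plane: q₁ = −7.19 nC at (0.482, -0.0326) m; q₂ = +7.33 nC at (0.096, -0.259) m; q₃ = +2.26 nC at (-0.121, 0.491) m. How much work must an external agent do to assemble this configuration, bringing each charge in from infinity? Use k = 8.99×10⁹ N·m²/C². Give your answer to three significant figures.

The assembly work is the sum of pairwise potential energies, U = Σ_{i<j} kqᵢqⱼ/rᵢⱼ.
Pair separations: r₁₂ = 0.447 m, r₁₃ = 0.799 m, r₂₃ = 0.781 m.
U = (-1.06×10⁻⁶) + (-1.83×10⁻⁷) + (1.91×10⁻⁷) = -1.05×10⁻⁶ J.

-1.05×10⁻⁶ J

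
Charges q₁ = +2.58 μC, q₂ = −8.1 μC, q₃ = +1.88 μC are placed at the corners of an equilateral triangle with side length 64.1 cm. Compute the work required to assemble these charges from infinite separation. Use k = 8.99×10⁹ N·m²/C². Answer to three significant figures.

The work to assemble the configuration equals its total potential energy, U = Σ kqᵢqⱼ/rᵢⱼ over all pairs.
All three pair separations equal the side length, 0.641 m.
U = (-0.293) + (0.0680) + (-0.214) = -0.439 J.

-0.439 J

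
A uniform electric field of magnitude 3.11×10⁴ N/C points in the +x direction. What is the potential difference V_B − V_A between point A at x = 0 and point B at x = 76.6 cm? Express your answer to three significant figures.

-2.38×10⁴ V

In a uniform field, potential decreases in the direction of E: V_B − V_A = −E·Δx.
V_B − V_A = −(3.11×10⁴ V/m)(0.766 m) = -2.38×10⁴ V.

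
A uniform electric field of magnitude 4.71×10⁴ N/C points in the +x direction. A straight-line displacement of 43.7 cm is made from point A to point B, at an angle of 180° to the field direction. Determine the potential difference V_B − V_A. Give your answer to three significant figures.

Only the component of displacement along E changes the potential: ΔV = −E·d·cosθ.
ΔV = −(4.71×10⁴ V/m)(0.437 m)cos180° = 2.06×10⁴ V.

2.06×10⁴ V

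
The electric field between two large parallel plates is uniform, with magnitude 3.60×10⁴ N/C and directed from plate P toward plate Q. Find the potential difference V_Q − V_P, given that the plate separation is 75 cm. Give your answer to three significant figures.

In a uniform field, potential decreases in the direction of E: ΔV = −E·d for a displacement d parallel to E.
Going from P to Q is a displacement of 75 cm along the field, so V_Q − V_P = −Ed = -2.70×10⁴ V.

-2.70×10⁴ V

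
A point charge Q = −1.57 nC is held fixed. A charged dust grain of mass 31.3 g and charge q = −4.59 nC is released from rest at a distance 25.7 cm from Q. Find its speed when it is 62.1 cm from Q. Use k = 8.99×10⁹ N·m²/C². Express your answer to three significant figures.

3.07×10⁻³ m/s

Only the electrostatic force acts, so mechanical energy is conserved: ½mv² = U₁ − U₂ = kQq(1/r₁ − 1/r₂).
U₁ − U₂ = (8.99×10⁹ N·m²/C²)(-1.57×10⁻⁹ C)(-4.59×10⁻⁹ C)(1/0.257 − 1/0.621) = 1.48×10⁻⁷ J.
v = √(2·1.48×10⁻⁷/0.0313) = 3.07×10⁻³ m/s.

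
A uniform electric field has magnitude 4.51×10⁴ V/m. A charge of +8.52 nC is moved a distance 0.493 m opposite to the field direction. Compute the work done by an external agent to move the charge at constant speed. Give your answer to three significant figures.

1.89×10⁻⁴ J

The potential change for a displacement 0.493 m opposite to the field direction is ΔV = +Ed = 2.22×10⁴ V.
W_ext = qΔV = 1.89×10⁻⁴ J.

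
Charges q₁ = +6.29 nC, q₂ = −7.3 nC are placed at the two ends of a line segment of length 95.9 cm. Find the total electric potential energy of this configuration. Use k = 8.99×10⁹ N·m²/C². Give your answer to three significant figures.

-4.30×10⁻⁷ J

The work to assemble the configuration equals its total potential energy, U = Σ kqᵢqⱼ/rᵢⱼ over all pairs.
The separation is r = 0.959 m.
U = (-4.30×10⁻⁷) = -4.30×10⁻⁷ J.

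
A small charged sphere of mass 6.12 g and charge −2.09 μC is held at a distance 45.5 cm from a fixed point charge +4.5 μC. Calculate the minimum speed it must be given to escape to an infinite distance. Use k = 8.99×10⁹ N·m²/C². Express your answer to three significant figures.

7.79 m/s

To just escape, total mechanical energy must reach zero at infinity: ½mv²_min + U = 0, so ½mv²_min = −U = |kQq|/r.
|U| = |kQq|/r = (8.99×10⁹ N·m²/C²)(4.50×10⁻⁶)(2.09×10⁻⁶)/(0.455) = 0.186 J.
v_min = √(2|U|/m) = √(2·0.186/6.12×10⁻³) = 7.79 m/s.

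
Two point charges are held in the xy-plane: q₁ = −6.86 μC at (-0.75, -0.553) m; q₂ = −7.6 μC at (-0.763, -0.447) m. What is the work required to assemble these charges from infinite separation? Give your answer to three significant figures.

The work to assemble the configuration equals its total potential energy, U = Σ kqᵢqⱼ/rᵢⱼ over all pairs.
Pair separations: r₁₂ = 0.107 m.
U = (4.39) = 4.39 J.

4.39 J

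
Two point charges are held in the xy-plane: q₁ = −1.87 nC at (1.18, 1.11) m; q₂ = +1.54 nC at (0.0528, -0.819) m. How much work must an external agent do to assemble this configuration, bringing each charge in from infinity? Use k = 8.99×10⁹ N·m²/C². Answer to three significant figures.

The work to assemble the configuration equals its total potential energy, U = Σ kqᵢqⱼ/rᵢⱼ over all pairs.
Pair separations: r₁₂ = 2.23 m.
U = (-1.16×10⁻⁸) = -1.16×10⁻⁸ J.

-1.16×10⁻⁸ J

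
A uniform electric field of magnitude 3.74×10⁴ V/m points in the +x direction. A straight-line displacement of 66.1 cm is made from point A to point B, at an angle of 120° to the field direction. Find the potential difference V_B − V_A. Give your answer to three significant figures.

Only the component of displacement along E changes the potential: ΔV = −E·d·cosθ.
ΔV = −(3.74×10⁴ V/m)(0.661 m)cos120° = 1.24×10⁴ V.

1.24×10⁴ V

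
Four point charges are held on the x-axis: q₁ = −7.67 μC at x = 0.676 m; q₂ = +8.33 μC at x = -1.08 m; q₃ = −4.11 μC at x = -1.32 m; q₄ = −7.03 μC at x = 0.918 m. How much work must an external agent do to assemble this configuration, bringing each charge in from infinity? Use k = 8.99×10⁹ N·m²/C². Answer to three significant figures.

0.388 J

The work to assemble the configuration equals its total potential energy, U = Σ kqᵢqⱼ/rᵢⱼ over all pairs.
Pair separations: r₁₂ = 1.76 m, r₁₃ = 2.00 m, r₁₄ = 0.242 m, r₂₃ = 0.240 m, r₂₄ = 2.00 m, r₃₄ = 2.24 m.
Summing all 6 pair terms gives U = 0.388 J.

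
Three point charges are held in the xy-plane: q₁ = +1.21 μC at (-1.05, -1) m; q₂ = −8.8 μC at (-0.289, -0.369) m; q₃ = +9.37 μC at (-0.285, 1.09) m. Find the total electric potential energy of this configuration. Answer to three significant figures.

The work to assemble the configuration equals its total potential energy, U = Σ kqᵢqⱼ/rᵢⱼ over all pairs.
Pair separations: r₁₂ = 0.989 m, r₁₃ = 2.23 m, r₂₃ = 1.46 m.
U = (-0.0968) + (0.0458) + (-0.508) = -0.559 J.

-0.559 J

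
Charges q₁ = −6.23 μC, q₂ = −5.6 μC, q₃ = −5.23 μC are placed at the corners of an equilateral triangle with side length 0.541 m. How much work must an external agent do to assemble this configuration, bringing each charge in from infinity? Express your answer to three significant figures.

1.61 J

The work to assemble the configuration equals its total potential energy, U = Σ kqᵢqⱼ/rᵢⱼ over all pairs.
All three pair separations equal the side length, 0.541 m.
U = (0.580) + (0.541) + (0.487) = 1.61 J.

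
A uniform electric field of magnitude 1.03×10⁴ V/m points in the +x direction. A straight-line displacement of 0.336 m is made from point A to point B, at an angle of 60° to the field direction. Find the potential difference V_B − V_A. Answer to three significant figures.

-1730 V

Only the component of displacement along E changes the potential: ΔV = −E·d·cosθ.
ΔV = −(1.03×10⁴ V/m)(0.336 m)cos60° = -1730 V.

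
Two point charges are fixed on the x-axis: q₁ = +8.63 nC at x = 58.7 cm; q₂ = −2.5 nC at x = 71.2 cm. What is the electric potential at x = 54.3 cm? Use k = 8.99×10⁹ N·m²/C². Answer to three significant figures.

Electric potential is a scalar, so the contributions from each charge add algebraically: V = Σ kqᵢ/rᵢ.
Distances from the field point to each charge: r₁ = 0.0440 m, r₂ = 0.169 m.
V = k[(8.63×10⁻⁹)/(0.0440) + (-2.50×10⁻⁹)/(0.169)] = 1630 V.

1630 V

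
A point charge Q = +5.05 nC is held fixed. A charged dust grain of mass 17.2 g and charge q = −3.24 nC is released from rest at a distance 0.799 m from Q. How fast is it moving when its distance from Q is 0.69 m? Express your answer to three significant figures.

Only the electrostatic force acts, so mechanical energy is conserved: ½mv² = U₁ − U₂ = kQq(1/r₁ − 1/r₂).
U₁ − U₂ = (8.99×10⁹ N·m²/C²)(5.05×10⁻⁹ C)(-3.24×10⁻⁹ C)(1/0.799 − 1/0.690) = 2.91×10⁻⁸ J.
v = √(2·2.91×10⁻⁸/0.0172) = 1.84×10⁻³ m/s.

1.84×10⁻³ m/s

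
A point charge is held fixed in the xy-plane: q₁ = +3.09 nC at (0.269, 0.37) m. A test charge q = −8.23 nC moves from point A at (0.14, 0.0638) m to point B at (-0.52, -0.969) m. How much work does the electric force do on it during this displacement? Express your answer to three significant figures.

The work done by the electric force is W_field = −ΔU = −q(V_B − V_A) = q(V_A − V_B).
At A: distance to the source charge is 0.332 m; V_A = kq₁/r = 83.6 V.
At B: distance to the source charge is 1.55 m; V_B = kq₁/r = 17.9 V.
ΔV = V_B − V_A = -65.7 V.
W_field = −qΔV = −(-8.23×10⁻⁹ C)(-65.7 V) = -5.41×10⁻⁷ J.

-5.41×10⁻⁷ J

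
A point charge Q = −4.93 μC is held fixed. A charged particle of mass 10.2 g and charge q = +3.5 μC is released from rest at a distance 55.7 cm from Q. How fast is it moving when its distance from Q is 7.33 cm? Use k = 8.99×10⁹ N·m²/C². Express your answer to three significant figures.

Only the electrostatic force acts, so mechanical energy is conserved: ½mv² = U₁ − U₂ = kQq(1/r₁ − 1/r₂).
U₁ − U₂ = (8.99×10⁹ N·m²/C²)(-4.93×10⁻⁶ C)(3.50×10⁻⁶ C)(1/0.557 − 1/0.0733) = 1.84 J.
v = √(2·1.84/0.0102) = 19.0 m/s.

19.0 m/s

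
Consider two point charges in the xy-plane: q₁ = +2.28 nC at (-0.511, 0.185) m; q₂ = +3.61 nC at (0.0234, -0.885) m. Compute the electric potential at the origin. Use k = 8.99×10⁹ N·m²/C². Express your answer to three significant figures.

74.4 V

Electric potential is a scalar, so the contributions from each charge add algebraically: V = Σ kqᵢ/rᵢ.
Distances from the field point to each charge: r₁ = 0.543 m, r₂ = 0.885 m.
V = k[(2.28×10⁻⁹)/(0.543) + (3.61×10⁻⁹)/(0.885)] = 74.4 V.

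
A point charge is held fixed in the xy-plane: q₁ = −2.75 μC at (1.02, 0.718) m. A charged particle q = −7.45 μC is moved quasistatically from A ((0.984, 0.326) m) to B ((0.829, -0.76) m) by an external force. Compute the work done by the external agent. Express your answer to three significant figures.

-0.344 J

For quasistatic motion the external work equals the change in potential energy: W_ext = qΔV = q(V_B − V_A).
At A: distance to the source charge is 0.394 m; V_A = kq₁/r = -6.28×10⁴ V.
At B: distance to the source charge is 1.49 m; V_B = kq₁/r = -1.66×10⁴ V.
ΔV = V_B − V_A = 4.62×10⁴ V.
W_ext = qΔV = (-7.45×10⁻⁶ C)(4.62×10⁴ V) = -0.344 J.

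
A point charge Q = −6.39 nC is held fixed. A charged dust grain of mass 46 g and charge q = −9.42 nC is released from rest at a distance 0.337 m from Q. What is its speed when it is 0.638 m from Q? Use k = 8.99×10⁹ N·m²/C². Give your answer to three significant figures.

5.74×10⁻³ m/s

Only the electrostatic force acts, so mechanical energy is conserved: ½mv² = U₁ − U₂ = kQq(1/r₁ − 1/r₂).
U₁ − U₂ = (8.99×10⁹ N·m²/C²)(-6.39×10⁻⁹ C)(-9.42×10⁻⁹ C)(1/0.337 − 1/0.638) = 7.58×10⁻⁷ J.
v = √(2·7.58×10⁻⁷/0.0460) = 5.74×10⁻³ m/s.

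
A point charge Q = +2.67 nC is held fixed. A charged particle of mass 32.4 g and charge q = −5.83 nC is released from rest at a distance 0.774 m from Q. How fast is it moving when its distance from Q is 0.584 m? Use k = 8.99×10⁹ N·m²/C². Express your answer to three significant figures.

1.91×10⁻³ m/s

Only the electrostatic force acts, so mechanical energy is conserved: ½mv² = U₁ − U₂ = kQq(1/r₁ − 1/r₂).
U₁ − U₂ = (8.99×10⁹ N·m²/C²)(2.67×10⁻⁹ C)(-5.83×10⁻⁹ C)(1/0.774 − 1/0.584) = 5.88×10⁻⁸ J.
v = √(2·5.88×10⁻⁸/0.0324) = 1.91×10⁻³ m/s.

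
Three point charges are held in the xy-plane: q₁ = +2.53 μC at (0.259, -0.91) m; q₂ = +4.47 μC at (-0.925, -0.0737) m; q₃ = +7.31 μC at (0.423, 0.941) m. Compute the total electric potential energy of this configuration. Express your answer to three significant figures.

The assembly work is the sum of pairwise potential energies, U = Σ_{i<j} kqᵢqⱼ/rᵢⱼ.
Pair separations: r₁₂ = 1.45 m, r₁₃ = 1.86 m, r₂₃ = 1.69 m.
U = (0.0701) + (0.0895) + (0.174) = 0.334 J.

0.334 J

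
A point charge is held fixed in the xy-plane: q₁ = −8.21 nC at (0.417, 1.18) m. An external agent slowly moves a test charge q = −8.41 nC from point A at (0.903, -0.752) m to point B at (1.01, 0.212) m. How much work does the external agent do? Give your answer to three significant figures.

2.35×10⁻⁷ J

For quasistatic motion the external work equals the change in potential energy: W_ext = qΔV = q(V_B − V_A).
At A: distance to the source charge is 1.99 m; V_A = kq₁/r = -37.0 V.
At B: distance to the source charge is 1.14 m; V_B = kq₁/r = -65.0 V.
ΔV = V_B − V_A = -28.0 V.
W_ext = qΔV = (-8.41×10⁻⁹ C)(-28.0 V) = 2.35×10⁻⁷ J.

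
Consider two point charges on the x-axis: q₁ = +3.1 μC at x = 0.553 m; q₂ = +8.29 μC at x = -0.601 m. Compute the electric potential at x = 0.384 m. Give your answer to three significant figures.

The total potential is the scalar sum of each charge's contribution, V = Σ kqᵢ/rᵢ.
Distances from the field point to each charge: r₁ = 0.169 m, r₂ = 0.985 m.
V = k[(3.10×10⁻⁶)/(0.169) + (8.29×10⁻⁶)/(0.985)] = 2.41×10⁵ V.

2.41×10⁵ V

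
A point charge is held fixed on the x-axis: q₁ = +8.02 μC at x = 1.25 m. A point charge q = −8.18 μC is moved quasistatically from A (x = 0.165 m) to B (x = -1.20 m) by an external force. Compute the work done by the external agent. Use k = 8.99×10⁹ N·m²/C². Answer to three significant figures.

For quasistatic motion the external work equals the change in potential energy: W_ext = qΔV = q(V_B − V_A).
At A: distance to the source charge is 1.08 m; V_A = kq₁/r = 6.65×10⁴ V.
At B: distance to the source charge is 2.45 m; V_B = kq₁/r = 2.94×10⁴ V.
ΔV = V_B − V_A = -3.70×10⁴ V.
W_ext = qΔV = (-8.18×10⁻⁶ C)(-3.70×10⁴ V) = 0.303 J.

0.303 J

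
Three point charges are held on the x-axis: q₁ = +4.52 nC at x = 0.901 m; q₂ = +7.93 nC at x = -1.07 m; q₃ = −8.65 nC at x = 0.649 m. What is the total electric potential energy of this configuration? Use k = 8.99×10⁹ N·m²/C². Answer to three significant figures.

-1.59×10⁻⁶ J

The assembly work is the sum of pairwise potential energies, U = Σ_{i<j} kqᵢqⱼ/rᵢⱼ.
Pair separations: r₁₂ = 1.97 m, r₁₃ = 0.252 m, r₂₃ = 1.72 m.
U = (1.63×10⁻⁷) + (-1.39×10⁻⁶) + (-3.59×10⁻⁷) = -1.59×10⁻⁶ J.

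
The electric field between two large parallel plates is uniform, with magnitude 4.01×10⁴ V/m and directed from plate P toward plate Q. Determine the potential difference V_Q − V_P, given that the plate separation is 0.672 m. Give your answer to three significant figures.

-2.69×10⁴ V

In a uniform field, potential decreases in the direction of E: ΔV = −E·d for a displacement d parallel to E.
Going from P to Q is a displacement of 0.672 m along the field, so V_Q − V_P = −Ed = -2.69×10⁴ V.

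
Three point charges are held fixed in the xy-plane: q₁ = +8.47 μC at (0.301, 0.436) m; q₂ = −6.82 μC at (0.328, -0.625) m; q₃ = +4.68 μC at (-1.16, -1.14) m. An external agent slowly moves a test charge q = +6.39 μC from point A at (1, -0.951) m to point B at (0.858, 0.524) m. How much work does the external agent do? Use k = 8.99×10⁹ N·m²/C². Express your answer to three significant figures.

0.743 J

For quasistatic motion the external work equals the change in potential energy: W_ext = qΔV = q(V_B − V_A).
At A: distances to the source charges are 1.55 m, 0.747 m, 2.17 m; V_A = Σ kqᵢ/rᵢ = -1.37×10⁴ V.
At B: distances to the source charges are 0.564 m, 1.27 m, 2.62 m; V_B = Σ kqᵢ/rᵢ = 1.03×10⁵ V.
ΔV = V_B − V_A = 1.16×10⁵ V.
W_ext = qΔV = (6.39×10⁻⁶ C)(1.16×10⁵ V) = 0.743 J.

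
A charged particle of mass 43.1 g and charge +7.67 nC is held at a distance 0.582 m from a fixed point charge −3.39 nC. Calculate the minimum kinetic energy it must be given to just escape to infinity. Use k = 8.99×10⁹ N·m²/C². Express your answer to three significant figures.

To just escape, total mechanical energy must reach zero at infinity: ½mv²_min + U = 0, so ½mv²_min = −U = |kQq|/r.
|U| = |kQq|/r = (8.99×10⁹ N·m²/C²)(3.39×10⁻⁹)(7.67×10⁻⁹)/(0.582) = 4.02×10⁻⁷ J.

4.02×10⁻⁷ J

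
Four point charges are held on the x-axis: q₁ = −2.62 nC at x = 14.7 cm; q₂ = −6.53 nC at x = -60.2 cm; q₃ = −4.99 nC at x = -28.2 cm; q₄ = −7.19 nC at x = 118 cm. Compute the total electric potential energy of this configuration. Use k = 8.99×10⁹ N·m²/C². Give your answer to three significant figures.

The assembly work is the sum of pairwise potential energies, U = Σ_{i<j} kqᵢqⱼ/rᵢⱼ.
Pair separations: r₁₂ = 0.749 m, r₁₃ = 0.429 m, r₁₄ = 1.03 m, r₂₃ = 0.320 m, r₂₄ = 1.78 m, r₃₄ = 1.46 m.
Summing all 6 pair terms gives U = 2.02×10⁻⁶ J.

2.02×10⁻⁶ J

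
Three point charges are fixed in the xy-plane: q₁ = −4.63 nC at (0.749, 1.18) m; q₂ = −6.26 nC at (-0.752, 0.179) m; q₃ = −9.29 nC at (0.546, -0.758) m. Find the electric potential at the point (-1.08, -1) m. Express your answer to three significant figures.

-111 V

The total potential is the scalar sum of each charge's contribution, V = Σ kqᵢ/rᵢ.
Distances from the field point to each charge: r₁ = 2.85 m, r₂ = 1.22 m, r₃ = 1.64 m.
V = k[(-4.63×10⁻⁹)/(2.85) + (-6.26×10⁻⁹)/(1.22) + (-9.29×10⁻⁹)/(1.64)] = -111 V.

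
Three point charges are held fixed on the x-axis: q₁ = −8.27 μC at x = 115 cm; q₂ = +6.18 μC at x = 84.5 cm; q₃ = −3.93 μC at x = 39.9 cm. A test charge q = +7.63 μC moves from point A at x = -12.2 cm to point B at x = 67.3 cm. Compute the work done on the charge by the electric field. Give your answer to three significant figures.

The work done by the electric force is W_field = −ΔU = −q(V_B − V_A) = q(V_A − V_B).
At A: distances to the source charges are 1.27 m, 0.967 m, 0.521 m; V_A = Σ kqᵢ/rᵢ = -6.88×10⁴ V.
At B: distances to the source charges are 0.477 m, 0.172 m, 0.274 m; V_B = Σ kqᵢ/rᵢ = 3.82×10⁴ V.
ΔV = V_B − V_A = 1.07×10⁵ V.
W_field = −qΔV = −(7.63×10⁻⁶ C)(1.07×10⁵ V) = -0.817 J.

-0.817 J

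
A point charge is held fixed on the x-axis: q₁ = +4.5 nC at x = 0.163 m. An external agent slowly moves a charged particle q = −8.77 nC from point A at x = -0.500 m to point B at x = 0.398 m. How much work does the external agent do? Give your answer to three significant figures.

For quasistatic motion the external work equals the change in potential energy: W_ext = qΔV = q(V_B − V_A).
At A: distance to the source charge is 0.663 m; V_A = kq₁/r = 61.0 V.
At B: distance to the source charge is 0.235 m; V_B = kq₁/r = 172 V.
ΔV = V_B − V_A = 111 V.
W_ext = qΔV = (-8.77×10⁻⁹ C)(111 V) = -9.75×10⁻⁷ J.

-9.75×10⁻⁷ J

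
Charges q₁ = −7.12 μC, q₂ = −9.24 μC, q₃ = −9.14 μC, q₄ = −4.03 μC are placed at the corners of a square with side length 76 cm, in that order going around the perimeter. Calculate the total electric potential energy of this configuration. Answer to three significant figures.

3.41 J

The assembly work is the sum of pairwise potential energies, U = Σ_{i<j} kqᵢqⱼ/rᵢⱼ.
The four side pairs have separation 0.760 m and the two diagonal pairs 1.07 m.
Summing all 6 pair terms gives U = 3.41 J.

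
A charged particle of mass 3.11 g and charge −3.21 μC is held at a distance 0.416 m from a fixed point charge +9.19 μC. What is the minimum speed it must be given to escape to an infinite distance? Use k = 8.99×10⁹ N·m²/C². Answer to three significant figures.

20.2 m/s

To just escape, total mechanical energy must reach zero at infinity: ½mv²_min + U = 0, so ½mv²_min = −U = |kQq|/r.
|U| = |kQq|/r = (8.99×10⁹ N·m²/C²)(9.19×10⁻⁶)(3.21×10⁻⁶)/(0.416) = 0.638 J.
v_min = √(2|U|/m) = √(2·0.638/3.11×10⁻³) = 20.2 m/s.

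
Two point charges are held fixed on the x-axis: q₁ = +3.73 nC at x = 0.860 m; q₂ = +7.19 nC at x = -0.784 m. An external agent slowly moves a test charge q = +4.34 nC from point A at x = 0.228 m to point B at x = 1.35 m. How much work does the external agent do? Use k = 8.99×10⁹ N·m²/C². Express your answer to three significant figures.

-7.90×10⁻⁸ J

For quasistatic motion the external work equals the change in potential energy: W_ext = qΔV = q(V_B − V_A).
At A: distances to the source charges are 0.632 m, 1.01 m; V_A = Σ kqᵢ/rᵢ = 117 V.
At B: distances to the source charges are 0.490 m, 2.13 m; V_B = Σ kqᵢ/rᵢ = 98.7 V.
ΔV = V_B − V_A = -18.2 V.
W_ext = qΔV = (4.34×10⁻⁹ C)(-18.2 V) = -7.90×10⁻⁸ J.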